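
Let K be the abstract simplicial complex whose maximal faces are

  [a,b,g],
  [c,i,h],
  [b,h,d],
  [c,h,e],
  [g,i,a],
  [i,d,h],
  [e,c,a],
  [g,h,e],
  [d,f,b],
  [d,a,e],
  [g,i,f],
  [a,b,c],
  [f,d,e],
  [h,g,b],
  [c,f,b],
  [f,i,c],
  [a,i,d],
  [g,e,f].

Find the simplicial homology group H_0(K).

We work with the vertex ordering a < b < c < d < e < f < g < h < i. The simplices of K, each written with vertices in increasing order, are:

  0-simplices (9): a, b, c, d, e, f, g, h, i
  1-simplices (27): ab, ac, ad, ae, ag, ai, bc, bd, bf, bg, bh, ce, cf, ch, ci, de, df, dh, di, ef, eg, eh, fg, fi, gh, gi, hi
  2-simplices (18): abc, abg, ace, ade, adi, agi, bcf, bdf, bdh, bgh, ceh, cfi, chi, def, dhi, efg, egh, fgi

Hence C_0 ≅ Z^9, C_1 ≅ Z^27, C_2 ≅ Z^18.

∂_1: C_1 → C_0 maps an edge to its endpoints' difference, ∂[p,q] = q − p. For instance
  ∂ce = e − c.
As a 9×27 matrix over Z this has rank 8, with invariant factors (1,1,1,1,1,1,1,1).

Boundary ∂_2: C_2 → C_1 sends each 2-simplex [p,q,r] to [q,r] − [p,r] + [p,q]. For instance
  ∂dhi = hi − di + dh,
  ∂cfi = fi − ci + cf.
The 27×18 boundary matrix has rank 17 and Smith normal form diag(1,1,1,1,1,1,1,1,1,1,1,1,1,1,1,1,1).

Now H_k = ker ∂_k / im ∂_{k+1}, so:

  H_0: rank C_0 − rank ∂_1 = 9 − 8 = 1, and the invariant factors of ∂_1 are all 1, so H_0 ≅ Z.

(K is a triangulation of the torus T^2.)

H_0 ≅ Z.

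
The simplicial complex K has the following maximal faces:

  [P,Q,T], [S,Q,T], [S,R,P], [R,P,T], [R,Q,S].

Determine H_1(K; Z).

Take the total order P < Q < R < S < T on the vertex set. Then K (dimension 2) consists of the simplices:

  0-simplices (5): P, Q, R, S, T
  1-simplices (10): PQ, PR, PS, PT, QR, QS, QT, RS, RT, ST
  2-simplices (5): PQT, PRS, PRT, QRS, QST

Hence C_0 ≅ Z^5, C_1 ≅ Z^10, C_2 ≅ Z^5.

Boundary ∂_1: C_1 → C_0 is given by ∂[p,q] = [q] − [p]. For instance
  ∂RT = T − R.
The 5×10 boundary matrix has rank 4 and Smith normal form diag(1,1,1,1).

Boundary ∂_2: C_2 → C_1 maps a triangle to the signed sum of its edges. For instance
  ∂QST = ST − QT + QS,
  ∂PRS = RS − PS + PR.
The 10×5 boundary matrix has rank 5 and Smith normal form diag(1,1,1,1,1).

Now H_k = ker ∂_k / im ∂_{k+1}, so:

  H_1: rank ker ∂_1 − rank ∂_2 = (10 − 4) − 5 = 1, and the invariant factors of ∂_2 are all 1, so H_1 = Z.

(K is a triangulation of the Möbius band.)

H_1 ≅ Z.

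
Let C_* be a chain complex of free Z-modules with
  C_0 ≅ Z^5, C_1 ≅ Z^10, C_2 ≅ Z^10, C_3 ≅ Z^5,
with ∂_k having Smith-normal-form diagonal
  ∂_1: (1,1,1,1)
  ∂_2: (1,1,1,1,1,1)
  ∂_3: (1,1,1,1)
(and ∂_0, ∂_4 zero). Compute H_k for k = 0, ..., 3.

H_0 ≅ Z,  H_1 = 0,  H_2 = 0,  H_3 ≅ Z.

H_0: b_0 = 5 − 0 − 4 = 1; torsion from ∂_1 factors > 1: none. So H_0 ≅ Z.
H_1: b_1 = 10 − 4 − 6 = 0; torsion from ∂_2 factors > 1: none. So H_1 ≅ 0.
H_2: b_2 = 10 − 6 − 4 = 0; torsion from ∂_3 factors > 1: none. So H_2 ≅ 0.
H_3: b_3 = 5 − 4 − 0 = 1; torsion from ∂_4 factors > 1: none. So H_3 ≅ Z.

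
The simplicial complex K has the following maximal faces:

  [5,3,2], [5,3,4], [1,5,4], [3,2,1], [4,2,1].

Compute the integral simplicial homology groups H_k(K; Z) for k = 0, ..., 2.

H_0 ≅ Z,  H_1 ≅ Z,  H_2 = 0.

K has 5 vertices, 10 edges, 5 triangles.
rank ∂_0 = 0, rank ∂_1 = 4 ⇒ b_0 = 5 − 0 − 4 = 1; all invariant factors of ∂_1 are 1 so no torsion. So H_0 = Z.
rank ∂_1 = 4, rank ∂_2 = 5 ⇒ b_1 = 10 − 4 − 5 = 1; all invariant factors of ∂_2 are 1 so no torsion. So H_1 = Z.
rank ∂_2 = 5, rank ∂_3 = 0 ⇒ b_2 = 5 − 5 − 0 = 0. So H_2 = 0.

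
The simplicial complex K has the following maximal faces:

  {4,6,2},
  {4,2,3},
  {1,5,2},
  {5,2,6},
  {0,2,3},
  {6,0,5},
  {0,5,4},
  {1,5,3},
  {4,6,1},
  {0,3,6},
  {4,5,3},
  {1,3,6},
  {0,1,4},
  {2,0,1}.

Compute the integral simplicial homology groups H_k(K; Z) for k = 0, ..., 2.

We work with the vertex ordering 0 < 1 < 2 < 3 < 4 < 5 < 6. The simplices of K, each written with vertices in increasing order, are:

  0-simplices (7): [0], [1], [2], [3], [4], [5], [6]
  1-simplices (21): [0,1], [0,2], [0,3], [0,4], [0,5], [0,6], [1,2], [1,3], [1,4], [1,5], [1,6], [2,3], [2,4], [2,5], [2,6], [3,4], [3,5], [3,6], [4,5], [4,6], [5,6]
  2-simplices (14): [0,1,2], [0,1,4], [0,2,3], [0,3,6], [0,4,5], [0,5,6], [1,2,5], [1,3,5], [1,3,6], [1,4,6], [2,3,4], [2,4,6], [2,5,6], [3,4,5]

Hence C_0 ≅ Z^7, C_1 ≅ Z^21, C_2 ≅ Z^14.

∂_1: C_1 → C_0 is given by ∂[p,q] = [q] − [p].
This gives a 7×21 integer matrix of rank 6; reducing to Smith normal form yields diagonal entries (1,1,1,1,1,1).

The boundary map ∂_2: C_2 → C_1 acts by ∂[p,q,r] = [q,r] − [p,r] + [p,q]. For instance
  ∂[1,4,6] = [4,6] − [1,6] + [1,4],
  ∂[3,4,5] = [4,5] − [3,5] + [3,4].
This gives a 21×14 integer matrix of rank 13; reducing to Smith normal form yields diagonal entries (1,1,1,1,1,1,1,1,1,1,1,1,1).

Computing H_k = (kernel of ∂_k) / (image of ∂_{k+1}):

  H_0: rank C_0 − rank ∂_1 = 7 − 6 = 1, and the invariant factors of ∂_1 are all 1, so H_0 ≅ Z.
  H_1: rank ker ∂_1 − rank ∂_2 = (21 − 6) − 13 = 2, and the invariant factors of ∂_2 are all 1, so H_1 ≅ Z^2.
  H_2: rank ker ∂_2 − rank ∂_3 = (14 − 13) − 0 = 1, and there is no ∂_3, so H_2 ≅ Z.

As a check, the Euler characteristic is 7 − 21 + 14 = 0, which agrees with 1 − 2 + 1 = 0.
(K is a triangulation of the torus T^2.)

H_0 ≅ Z,  H_1 ≅ Z^2,  H_2 ≅ Z.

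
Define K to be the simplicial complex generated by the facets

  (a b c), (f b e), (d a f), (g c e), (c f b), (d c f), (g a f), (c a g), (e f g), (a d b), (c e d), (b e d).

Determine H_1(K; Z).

H_1 = Z/2Z.

Order the vertices as a < b < c < d < e < f < g. Listing each simplex with vertices in this order, K has dimension 2 with simplices:

  0-simplices (7): a, b, c, d, e, f, g
  1-simplices (18): ab, ac, ad, af, ag, bc, bd, be, bf, cd, ce, cf, cg, de, df, ef, eg, fg
  2-simplices (12): abc, abd, acg, adf, afg, bcf, bde, bef, cde, cdf, ceg, efg

Hence C_0 ≅ Z^7, C_1 ≅ Z^18, C_2 ≅ Z^12.

∂_1: C_1 → C_0 maps an edge to its endpoints' difference, ∂[p,q] = q − p. For instance
  ∂ab = b − a.
This gives a 7×18 integer matrix of rank 6; reducing to Smith normal form yields diagonal entries (1,1,1,1,1,1).

The boundary map ∂_2: C_2 → C_1 maps a triangle to the signed sum of its edges. For instance
  ∂abc = bc − ac + ab,
  ∂bde = de − be + bd.
As a 18×12 matrix over Z this has rank 12, with invariant factors (1,1,1,1,1,1,1,1,1,1,1,2).

From H_k ≅ ker(∂_k) / im(∂_{k+1}) we obtain:

  H_1: rank ker ∂_1 − rank ∂_2 = (18 − 6) − 12 = 0, and ∂_2 has invariant factor 2 > 1, so H_1 ≅ Z/2Z.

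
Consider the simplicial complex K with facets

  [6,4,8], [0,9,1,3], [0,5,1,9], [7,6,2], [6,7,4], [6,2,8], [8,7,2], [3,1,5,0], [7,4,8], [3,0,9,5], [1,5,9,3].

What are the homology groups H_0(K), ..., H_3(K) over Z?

Take the total order 0 < 1 < 2 < 3 < 4 < 5 < 6 < 7 < 8 < 9 on the vertex set. Then K (dimension 3) consists of the simplices:

  0-simplices (10): [0], [1], [2], [3], [4], [5], [6], [7], [8], [9]
  1-simplices (19): [0,1], [0,3], [0,5], [0,9], [1,3], [1,5], [1,9], [2,6], [2,7], [2,8], [3,5], [3,9], [4,6], [4,7], [4,8], [5,9], [6,7], [6,8], [7,8]
  2-simplices (16): [0,1,3], [0,1,5], [0,1,9], [0,3,5], [0,3,9], [0,5,9], [1,3,5], [1,3,9], [1,5,9], [2,6,7], [2,6,8], [2,7,8], [3,5,9], [4,6,7], [4,6,8], [4,7,8]
  3-simplices (5): [0,1,3,5], [0,1,3,9], [0,1,5,9], [0,3,5,9], [1,3,5,9]

so the chain groups are C_0 ≅ Z^10, C_1 ≅ Z^19, C_2 ≅ Z^16, C_3 ≅ Z^5.

The boundary map ∂_1: C_1 → C_0 maps an edge to its endpoints' difference, ∂[p,q] = q − p. For instance
  ∂[7,8] = [8] − [7].
As a 10×19 matrix over Z this has rank 8, with invariant factors (1,1,1,1,1,1,1,1).

∂_2: C_2 → C_1 acts by ∂[p,q,r] = [q,r] − [p,r] + [p,q]. For instance
  ∂[0,1,5] = [1,5] − [0,5] + [0,1],
  ∂[2,6,8] = [6,8] − [2,8] + [2,6].
The 19×16 boundary matrix has rank 11 and Smith normal form diag(1,1,1,1,1,1,1,1,1,1,1).

Boundary ∂_3: C_3 → C_2 sends each 3-simplex σ to the alternating sum Σ_i (−1)^i (σ with its i-th vertex removed). For instance
  ∂[0,1,3,5] = [1,3,5] − [0,3,5] + [0,1,5] − [0,1,3],
  ∂[0,3,5,9] = [3,5,9] − [0,5,9] + [0,3,9] − [0,3,5].
This gives a 16×5 integer matrix of rank 4; reducing to Smith normal form yields diagonal entries (1,1,1,1).

Computing H_k = (kernel of ∂_k) / (image of ∂_{k+1}):

  H_0: rank C_0 − rank ∂_1 = 10 − 8 = 2, and the invariant factors of ∂_1 are all 1, so H_0 = Z^2.
  H_1: rank ker ∂_1 − rank ∂_2 = (19 − 8) − 11 = 0, and the invariant factors of ∂_2 are all 1, so H_1 = 0.
  H_2: rank ker ∂_2 − rank ∂_3 = (16 − 11) − 4 = 1, and the invariant factors of ∂_3 are all 1, so H_2 = Z.
  H_3: rank ker ∂_3 − rank ∂_4 = (5 − 4) − 0 = 1, and there is no ∂_4, so H_3 = Z.

H_0 ≅ Z^2,  H_1 = 0,  H_2 ≅ Z,  H_3 ≅ Z.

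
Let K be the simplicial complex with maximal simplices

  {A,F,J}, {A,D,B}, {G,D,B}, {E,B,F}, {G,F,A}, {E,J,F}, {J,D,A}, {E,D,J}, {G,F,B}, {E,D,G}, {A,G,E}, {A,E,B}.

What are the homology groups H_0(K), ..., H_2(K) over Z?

Order the vertices as A < B < D < E < F < G < J. Listing each simplex with vertices in this order, K has dimension 2 with simplices:

  0-simplices (7): A, B, D, E, F, G, J
  1-simplices (18): AB, AD, AE, AF, AG, AJ, BD, BE, BF, BG, DE, DG, DJ, EF, EG, EJ, FG, FJ
  2-simplices (12): ABD, ABE, ADJ, AEG, AFG, AFJ, BDG, BEF, BFG, DEG, DEJ, EFJ

so the chain groups are C_0 ≅ Z^7, C_1 ≅ Z^18, C_2 ≅ Z^12.

The boundary map ∂_1: C_1 → C_0 maps an edge to its endpoints' difference, ∂[p,q] = q − p. For instance
  ∂BE = E − B.
This gives a 7×18 integer matrix of rank 6; reducing to Smith normal form yields diagonal entries (1,1,1,1,1,1).

The boundary map ∂_2: C_2 → C_1 acts by ∂[p,q,r] = [q,r] − [p,r] + [p,q]. For instance
  ∂AFG = FG − AG + AF,
  ∂DEJ = EJ − DJ + DE.
The 18×12 boundary matrix has rank 12 and Smith normal form diag(1,1,1,1,1,1,1,1,1,1,1,2).

Now H_k = ker ∂_k / im ∂_{k+1}, so:

  H_0: rank C_0 − rank ∂_1 = 7 − 6 = 1, and the invariant factors of ∂_1 are all 1, so H_0 = Z.
  H_1: rank ker ∂_1 − rank ∂_2 = (18 − 6) − 12 = 0, and ∂_2 has invariant factor 2 > 1, so H_1 = Z_2.
  H_2: rank ker ∂_2 − rank ∂_3 = (12 − 12) − 0 = 0, and there is no ∂_3, so H_2 = 0.

H_0 = Z,  H_1 = Z_2,  H_2 = 0.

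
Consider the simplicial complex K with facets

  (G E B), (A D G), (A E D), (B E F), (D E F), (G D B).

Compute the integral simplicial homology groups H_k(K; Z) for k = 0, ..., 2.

H_0 = Z,  H_1 = Z,  H_2 = 0.

Take the total order A < B < D < E < F < G on the vertex set. Then K (dimension 2) consists of the simplices:

  0-simplices (6): A, B, D, E, F, G
  1-simplices (12): AD, AE, AG, BD, BE, BF, BG, DE, DF, DG, EF, EG
  2-simplices (6): ADE, ADG, BDG, BEF, BEG, DEF

giving chain groups C_0 ≅ Z^6, C_1 ≅ Z^12, C_2 ≅ Z^6.

Boundary ∂_1: C_1 → C_0 maps an edge to its endpoints' difference, ∂[p,q] = q − p.
The resulting 6×12 matrix has rank 5, and its Smith normal form has invariant factors (1,1,1,1,1).

∂_2: C_2 → C_1 maps a triangle to the signed sum of its edges. For instance
  ∂ADE = DE − AE + AD,
  ∂BDG = DG − BG + BD.
As a 12×6 matrix over Z this has rank 6, with invariant factors (1,1,1,1,1,1).

From H_k ≅ ker(∂_k) / im(∂_{k+1}) we obtain:

  H_0: rank C_0 − rank ∂_1 = 6 − 5 = 1, and the invariant factors of ∂_1 are all 1, so H_0 ≅ Z.
  H_1: rank ker ∂_1 − rank ∂_2 = (12 − 5) − 6 = 1, and the invariant factors of ∂_2 are all 1, so H_1 ≅ Z.
  H_2: rank ker ∂_2 − rank ∂_3 = (6 − 6) − 0 = 0, and there is no ∂_3, so H_2 ≅ 0.

(K is a triangulation of the cylinder S^1 x I.)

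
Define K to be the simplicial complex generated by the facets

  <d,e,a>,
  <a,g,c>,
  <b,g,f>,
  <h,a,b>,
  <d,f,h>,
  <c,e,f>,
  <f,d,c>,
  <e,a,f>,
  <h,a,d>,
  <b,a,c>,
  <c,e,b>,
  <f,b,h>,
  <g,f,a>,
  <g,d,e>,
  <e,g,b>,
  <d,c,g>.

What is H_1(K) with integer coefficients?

Fix the vertex order a < b < c < d < e < f < g < h and write every simplex with vertices in increasing order. Then dim K = 2 and the simplices of K are:

  0-simplices (8): a, b, c, d, e, f, g, h
  1-simplices (24): ab, ac, ad, ae, af, ag, ah, bc, be, bf, bg, bh, cd, ce, cf, cg, de, df, dg, dh, ef, eg, fg, fh
  2-simplices (16): abc, abh, acg, ade, adh, aef, afg, bce, beg, bfg, bfh, cdf, cdg, cef, deg, dfh

so the chain groups are C_0 ≅ Z^8, C_1 ≅ Z^24, C_2 ≅ Z^16.

Boundary ∂_1: C_1 → C_0 is given by ∂[p,q] = [q] − [p]. For instance
  ∂cg = g − c.
The resulting 8×24 matrix has rank 7, and its Smith normal form has invariant factors (1,1,1,1,1,1,1).

∂_2: C_2 → C_1 sends each 2-simplex [p,q,r] to [q,r] − [p,r] + [p,q]. For instance
  ∂cdg = dg − cg + cd,
  ∂cef = ef − cf + ce.
The resulting 24×16 matrix has rank 15, and its Smith normal form has invariant factors (1,1,1,1,1,1,1,1,1,1,1,1,1,1,1).

Computing H_k = (kernel of ∂_k) / (image of ∂_{k+1}):

  H_1: rank ker ∂_1 − rank ∂_2 = (24 − 7) − 15 = 2, and the invariant factors of ∂_2 are all 1, so H_1 = Z^2.

H_1 = Z^2.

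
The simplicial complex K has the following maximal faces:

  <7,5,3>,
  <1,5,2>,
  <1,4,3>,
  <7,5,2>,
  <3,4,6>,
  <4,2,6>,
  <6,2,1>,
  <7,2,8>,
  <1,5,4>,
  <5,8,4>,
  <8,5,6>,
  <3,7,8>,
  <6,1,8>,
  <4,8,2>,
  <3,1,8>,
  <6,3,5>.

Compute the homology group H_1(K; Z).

Take the total order 1 < 2 < 3 < 4 < 5 < 6 < 7 < 8 on the vertex set. Then K (dimension 2) consists of the simplices:

  0-simplices (8): [1], [2], [3], [4], [5], [6], [7], [8]
  1-simplices (24): (24 of them)
  2-simplices (16): [1,2,5], [1,2,6], [1,3,4], [1,3,8], [1,4,5], [1,6,8], [2,4,6], [2,4,8], [2,5,7], [2,7,8], [3,4,6], [3,5,6], [3,5,7], [3,7,8], [4,5,8], [5,6,8]

so the chain groups are C_0 ≅ Z^8, C_1 ≅ Z^24, C_2 ≅ Z^16.

∂_1: C_1 → C_0 maps an edge to its endpoints' difference, ∂[p,q] = q − p. For instance
  ∂[1,8] = [8] − [1].
As a 8×24 matrix over Z this has rank 7, with invariant factors (1,1,1,1,1,1,1).

∂_2: C_2 → C_1 sends each 2-simplex [p,q,r] to [q,r] − [p,r] + [p,q]. For instance
  ∂[1,6,8] = [6,8] − [1,8] + [1,6],
  ∂[1,3,8] = [3,8] − [1,8] + [1,3].
The resulting 24×16 matrix has rank 15, and its Smith normal form has invariant factors (1,1,1,1,1,1,1,1,1,1,1,1,1,1,1).

Now H_k = ker ∂_k / im ∂_{k+1}, so:

  H_1: rank ker ∂_1 − rank ∂_2 = (24 − 7) − 15 = 2, and the invariant factors of ∂_2 are all 1, so H_1 ≅ Z^2.

H_1 = Z^2.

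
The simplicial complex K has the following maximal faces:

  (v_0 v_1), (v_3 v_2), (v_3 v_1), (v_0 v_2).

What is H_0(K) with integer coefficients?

H_0 ≅ Z.

We work with the vertex ordering v_0 < v_1 < v_2 < v_3. The simplices of K, each written with vertices in increasing order, are:

  0-simplices (4): [v_0], [v_1], [v_2], [v_3]
  1-simplices (4): [v_0,v_1], [v_0,v_2], [v_1,v_3], [v_2,v_3]

Hence C_0 ≅ Z^4, C_1 ≅ Z^4.

The boundary map ∂_1: C_1 → C_0 sends each edge [p,q] (with p < q) to q − p. For instance
  ∂[v_0,v_2] = [v_2] − [v_0].
The resulting 4×4 matrix has rank 3, and its Smith normal form has invariant factors (1,1,1).

Reading off H_k = ker ∂_k / im ∂_{k+1}:

  H_0: rank C_0 − rank ∂_1 = 4 − 3 = 1, and the invariant factors of ∂_1 are all 1, so H_0 = Z.

(K is a triangulation of the circle S^1.)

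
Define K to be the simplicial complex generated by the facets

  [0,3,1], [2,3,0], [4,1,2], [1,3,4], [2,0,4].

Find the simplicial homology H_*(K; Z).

Fix the vertex order 0 < 1 < 2 < 3 < 4 and write every simplex with vertices in increasing order. Then dim K = 2 and the simplices of K are:

  0-simplices (5): [0], [1], [2], [3], [4]
  1-simplices (10): [0,1], [0,2], [0,3], [0,4], [1,2], [1,3], [1,4], [2,3], [2,4], [3,4]
  2-simplices (5): [0,1,3], [0,2,3], [0,2,4], [1,2,4], [1,3,4]

Hence C_0 ≅ Z^5, C_1 ≅ Z^10, C_2 ≅ Z^5.

Boundary ∂_1: C_1 → C_0 maps an edge to its endpoints' difference, ∂[p,q] = q − p.
The 5×10 boundary matrix has rank 4 and Smith normal form diag(1,1,1,1).

Boundary ∂_2: C_2 → C_1 acts by ∂[p,q,r] = [q,r] − [p,r] + [p,q]. For instance
  ∂[0,1,3] = [1,3] − [0,3] + [0,1],
  ∂[0,2,3] = [2,3] − [0,3] + [0,2].
This gives a 10×5 integer matrix of rank 5; reducing to Smith normal form yields diagonal entries (1,1,1,1,1).

Reading off H_k = ker ∂_k / im ∂_{k+1}:

  H_0: rank C_0 − rank ∂_1 = 5 − 4 = 1, and the invariant factors of ∂_1 are all 1, so H_0 = Z.
  H_1: rank ker ∂_1 − rank ∂_2 = (10 − 4) − 5 = 1, and the invariant factors of ∂_2 are all 1, so H_1 = Z.
  H_2: rank ker ∂_2 − rank ∂_3 = (5 − 5) − 0 = 0, and there is no ∂_3, so H_2 = 0.

H_0 ≅ Z,  H_1 ≅ Z,  H_2 = 0.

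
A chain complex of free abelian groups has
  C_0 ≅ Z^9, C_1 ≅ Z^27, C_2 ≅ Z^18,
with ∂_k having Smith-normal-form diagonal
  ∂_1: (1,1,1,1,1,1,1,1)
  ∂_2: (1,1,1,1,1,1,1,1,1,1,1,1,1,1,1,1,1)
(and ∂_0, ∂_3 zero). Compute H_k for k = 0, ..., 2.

H_0: b_0 = 9 − 0 − 8 = 1; torsion from ∂_1 factors > 1: none. So H_0 ≅ Z.
H_1: b_1 = 27 − 8 − 17 = 2; torsion from ∂_2 factors > 1: none. So H_1 ≅ Z^2.
H_2: b_2 = 18 − 17 − 0 = 1; torsion from ∂_3 factors > 1: none. So H_2 ≅ Z.

H_0 ≅ Z,  H_1 ≅ Z^2,  H_2 ≅ Z.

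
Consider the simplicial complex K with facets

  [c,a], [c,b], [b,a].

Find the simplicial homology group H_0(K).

H_0 ≅ Z.

We work with the vertex ordering a < b < c. The simplices of K, each written with vertices in increasing order, are:

  0-simplices (3): a, b, c
  1-simplices (3): ab, ac, bc

Hence C_0 ≅ Z^3, C_1 ≅ Z^3.

The boundary map ∂_1: C_1 → C_0 sends each edge [p,q] (with p < q) to q − p. For instance
  ∂bc = c − b.
As a 3×3 matrix over Z this has rank 2, with invariant factors (1,1).

Reading off H_k = ker ∂_k / im ∂_{k+1}:

  H_0: rank C_0 − rank ∂_1 = 3 − 2 = 1, and the invariant factors of ∂_1 are all 1, so H_0 ≅ Z.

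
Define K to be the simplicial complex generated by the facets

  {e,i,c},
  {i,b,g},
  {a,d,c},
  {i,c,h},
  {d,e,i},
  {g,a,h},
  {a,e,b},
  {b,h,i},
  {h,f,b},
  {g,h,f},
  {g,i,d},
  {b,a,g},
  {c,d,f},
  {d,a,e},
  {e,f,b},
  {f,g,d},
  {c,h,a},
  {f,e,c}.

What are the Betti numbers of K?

Order the vertices as a < b < c < d < e < f < g < h < i. Listing each simplex with vertices in this order, K has dimension 2 with simplices:

  0-simplices (9): a, b, c, d, e, f, g, h, i
  1-simplices (27): ab, ac, ad, ae, ag, ah, be, bf, bg, bh, bi, cd, ce, cf, ch, ci, de, df, dg, di, ef, ei, fg, fh, gh, gi, hi
  2-simplices (18): abe, abg, acd, ach, ade, agh, bef, bfh, bgi, bhi, cdf, cef, cei, chi, dei, dfg, dgi, fgh

so the chain groups are C_0 ≅ Z^9, C_1 ≅ Z^27, C_2 ≅ Z^18.

The boundary map ∂_1: C_1 → C_0 maps an edge to its endpoints' difference, ∂[p,q] = q − p. For instance
  ∂ci = i − c.
As a 9×27 matrix over Z this has rank 8, with invariant factors (1,1,1,1,1,1,1,1).

Boundary ∂_2: C_2 → C_1 maps a triangle to the signed sum of its edges. For instance
  ∂fgh = gh − fh + fg,
  ∂bgi = gi − bi + bg.
The resulting 27×18 matrix has rank 18, and its Smith normal form has invariant factors (1,1,1,1,1,1,1,1,1,1,1,1,1,1,1,1,1,2).

Reading off H_k = ker ∂_k / im ∂_{k+1}:

  H_0: rank C_0 − rank ∂_1 = 9 − 8 = 1, and the invariant factors of ∂_1 are all 1, so H_0 ≅ Z.
  H_1: rank ker ∂_1 − rank ∂_2 = (27 − 8) − 18 = 1, and ∂_2 has invariant factor 2 > 1, so H_1 ≅ Z ⊕ Z/2.
  H_2: rank ker ∂_2 − rank ∂_3 = (18 − 18) − 0 = 0, and there is no ∂_3, so H_2 ≅ 0.

Hence the Betti numbers are b_0 = 1, b_1 = 1, b_2 = 0.

b_0 = 1, b_1 = 1, b_2 = 0.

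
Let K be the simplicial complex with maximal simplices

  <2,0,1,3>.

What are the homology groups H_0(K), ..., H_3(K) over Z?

K has 4 vertices, 6 edges, 4 triangles, 1 3-simplex.
rank ∂_0 = 0, rank ∂_1 = 3 ⇒ b_0 = 4 − 0 − 3 = 1; all invariant factors of ∂_1 are 1 so no torsion. So H_0 ≅ Z.
rank ∂_1 = 3, rank ∂_2 = 3 ⇒ b_1 = 6 − 3 − 3 = 0; all invariant factors of ∂_2 are 1 so no torsion. So H_1 ≅ 0.
rank ∂_2 = 3, rank ∂_3 = 1 ⇒ b_2 = 4 − 3 − 1 = 0; all invariant factors of ∂_3 are 1 so no torsion. So H_2 ≅ 0.
rank ∂_3 = 1, rank ∂_4 = 0 ⇒ b_3 = 1 − 1 − 0 = 0. So H_3 ≅ 0.

H_0 ≅ Z,  H_1 = 0,  H_2 = 0,  H_3 = 0.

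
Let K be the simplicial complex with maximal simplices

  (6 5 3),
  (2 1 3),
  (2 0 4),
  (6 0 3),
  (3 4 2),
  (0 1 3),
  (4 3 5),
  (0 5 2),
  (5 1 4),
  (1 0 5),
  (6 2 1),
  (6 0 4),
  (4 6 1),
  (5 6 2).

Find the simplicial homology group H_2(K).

We work with the vertex ordering 0 < 1 < 2 < 3 < 4 < 5 < 6. The simplices of K, each written with vertices in increasing order, are:

  0-simplices (7): [0], [1], [2], [3], [4], [5], [6]
  1-simplices (21): [0,1], [0,2], [0,3], [0,4], [0,5], [0,6], [1,2], [1,3], [1,4], [1,5], [1,6], [2,3], [2,4], [2,5], [2,6], [3,4], [3,5], [3,6], [4,5], [4,6], [5,6]
  2-simplices (14): [0,1,3], [0,1,5], [0,2,4], [0,2,5], [0,3,6], [0,4,6], [1,2,3], [1,2,6], [1,4,5], [1,4,6], [2,3,4], [2,5,6], [3,4,5], [3,5,6]

Hence C_0 ≅ Z^7, C_1 ≅ Z^21, C_2 ≅ Z^14.

The boundary map ∂_1: C_1 → C_0 is given by ∂[p,q] = [q] − [p]. For instance
  ∂[0,4] = [4] − [0].
As a 7×21 matrix over Z this has rank 6, with invariant factors (1,1,1,1,1,1).

The boundary map ∂_2: C_2 → C_1 acts by ∂[p,q,r] = [q,r] − [p,r] + [p,q]. For instance
  ∂[1,4,5] = [4,5] − [1,5] + [1,4],
  ∂[0,3,6] = [3,6] − [0,6] + [0,3].
As a 21×14 matrix over Z this has rank 13, with invariant factors (1,1,1,1,1,1,1,1,1,1,1,1,1).

Now H_k = ker ∂_k / im ∂_{k+1}, so:

  H_2: rank ker ∂_2 − rank ∂_3 = (14 − 13) − 0 = 1, and there is no ∂_3, so H_2 = Z.

H_2 = Z.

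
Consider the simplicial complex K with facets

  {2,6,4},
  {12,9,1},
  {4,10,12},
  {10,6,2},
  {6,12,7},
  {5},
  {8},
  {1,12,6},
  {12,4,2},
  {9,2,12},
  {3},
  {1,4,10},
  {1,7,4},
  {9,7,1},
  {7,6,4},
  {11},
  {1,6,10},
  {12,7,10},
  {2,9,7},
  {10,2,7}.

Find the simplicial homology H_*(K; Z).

Order the vertices as 1 < 2 < 3 < 4 < 5 < 6 < 7 < 8 < 9 < 10 < 11 < 12. Listing each simplex with vertices in this order, K has dimension 2 with simplices:

  0-simplices (12): [1], [2], [3], [4], [5], [6], [7], [8], [9], [10], [11], [12]
  1-simplices (24): (24 of them)
  2-simplices (16): [1,4,7], [1,4,10], [1,6,10], [1,6,12], [1,7,9], [1,9,12], [2,4,6], [2,4,12], [2,6,10], [2,7,9], [2,7,10], [2,9,12], [4,6,7], [4,10,12], [6,7,12], [7,10,12]

giving chain groups C_0 ≅ Z^12, C_1 ≅ Z^24, C_2 ≅ Z^16.

The boundary map ∂_1: C_1 → C_0 is given by ∂[p,q] = [q] − [p].
The 12×24 boundary matrix has rank 7 and Smith normal form diag(1,1,1,1,1,1,1).

Boundary ∂_2: C_2 → C_1 acts by ∂[p,q,r] = [q,r] − [p,r] + [p,q]. For instance
  ∂[4,6,7] = [6,7] − [4,7] + [4,6],
  ∂[1,7,9] = [7,9] − [1,9] + [1,7].
This gives a 24×16 integer matrix of rank 15; reducing to Smith normal form yields diagonal entries (1,1,1,1,1,1,1,1,1,1,1,1,1,1,1).

From H_k ≅ ker(∂_k) / im(∂_{k+1}) we obtain:

  H_0: rank C_0 − rank ∂_1 = 12 − 7 = 5, and the invariant factors of ∂_1 are all 1, so H_0 = Z^5.
  H_1: rank ker ∂_1 − rank ∂_2 = (24 − 7) − 15 = 2, and the invariant factors of ∂_2 are all 1, so H_1 = Z^2.
  H_2: rank ker ∂_2 − rank ∂_3 = (16 − 15) − 0 = 1, and there is no ∂_3, so H_2 = Z.

H_0 ≅ Z^5,  H_1 ≅ Z^2,  H_2 ≅ Z.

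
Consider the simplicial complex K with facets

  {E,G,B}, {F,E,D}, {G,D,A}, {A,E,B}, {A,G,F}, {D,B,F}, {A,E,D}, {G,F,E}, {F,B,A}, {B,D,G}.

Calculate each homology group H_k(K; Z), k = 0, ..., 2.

Order the vertices as A < B < D < E < F < G. Listing each simplex with vertices in this order, K has dimension 2 with simplices:

  0-simplices (6): A, B, D, E, F, G
  1-simplices (15): AB, AD, AE, AF, AG, BD, BE, BF, BG, DE, DF, DG, EF, EG, FG
  2-simplices (10): ABE, ABF, ADE, ADG, AFG, BDF, BDG, BEG, DEF, EFG

so the chain groups are C_0 ≅ Z^6, C_1 ≅ Z^15, C_2 ≅ Z^10.

The boundary map ∂_1: C_1 → C_0 sends each edge [p,q] (with p < q) to q − p.
As a 6×15 matrix over Z this has rank 5, with invariant factors (1,1,1,1,1).

∂_2: C_2 → C_1 acts by ∂[p,q,r] = [q,r] − [p,r] + [p,q]. For instance
  ∂EFG = FG − EG + EF,
  ∂BDF = DF − BF + BD.
The 15×10 boundary matrix has rank 10 and Smith normal form diag(1,1,1,1,1,1,1,1,1,2).

Computing H_k = (kernel of ∂_k) / (image of ∂_{k+1}):

  H_0: rank C_0 − rank ∂_1 = 6 − 5 = 1, and the invariant factors of ∂_1 are all 1, so H_0 ≅ Z.
  H_1: rank ker ∂_1 − rank ∂_2 = (15 − 5) − 10 = 0, and ∂_2 has invariant factor 2 > 1, so H_1 ≅ Z/2Z.
  H_2: rank ker ∂_2 − rank ∂_3 = (10 − 10) − 0 = 0, and there is no ∂_3, so H_2 ≅ 0.

H_0 = Z,  H_1 = Z/2Z,  H_2 = 0.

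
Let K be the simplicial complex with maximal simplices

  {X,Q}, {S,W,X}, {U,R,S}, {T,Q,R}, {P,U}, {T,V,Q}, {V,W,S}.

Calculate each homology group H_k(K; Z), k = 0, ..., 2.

H_0 = Z,  H_1 = Z^2,  H_2 = 0.

Take the total order P < Q < R < S < T < U < V < W < X on the vertex set. Then K (dimension 2) consists of the simplices:

  0-simplices (9): P, Q, R, S, T, U, V, W, X
  1-simplices (15): PU, QR, QT, QV, QX, RS, RT, RU, SU, SV, SW, SX, TV, VW, WX
  2-simplices (5): QRT, QTV, RSU, SVW, SWX

so the chain groups are C_0 ≅ Z^9, C_1 ≅ Z^15, C_2 ≅ Z^5.

The boundary map ∂_1: C_1 → C_0 is given by ∂[p,q] = [q] − [p]. For instance
  ∂SX = X − S.
This gives a 9×15 integer matrix of rank 8; reducing to Smith normal form yields diagonal entries (1,1,1,1,1,1,1,1).

The boundary map ∂_2: C_2 → C_1 maps a triangle to the signed sum of its edges. For instance
  ∂SVW = VW − SW + SV,
  ∂SWX = WX − SX + SW.
This gives a 15×5 integer matrix of rank 5; reducing to Smith normal form yields diagonal entries (1,1,1,1,1).

Computing H_k = (kernel of ∂_k) / (image of ∂_{k+1}):

  H_0: rank C_0 − rank ∂_1 = 9 − 8 = 1, and the invariant factors of ∂_1 are all 1, so H_0 = Z.
  H_1: rank ker ∂_1 − rank ∂_2 = (15 − 8) − 5 = 2, and the invariant factors of ∂_2 are all 1, so H_1 = Z^2.
  H_2: rank ker ∂_2 − rank ∂_3 = (5 − 5) − 0 = 0, and there is no ∂_3, so H_2 = 0.

As a check, the Euler characteristic is 9 − 15 + 5 = -1, which agrees with 1 − 2 + 0 = -1.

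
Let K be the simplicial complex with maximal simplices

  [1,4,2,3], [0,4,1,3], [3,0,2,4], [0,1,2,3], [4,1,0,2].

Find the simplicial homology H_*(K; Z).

Order the vertices as 0 < 1 < 2 < 3 < 4. Listing each simplex with vertices in this order, K has dimension 3 with simplices:

  0-simplices (5): [0], [1], [2], [3], [4]
  1-simplices (10): [0,1], [0,2], [0,3], [0,4], [1,2], [1,3], [1,4], [2,3], [2,4], [3,4]
  2-simplices (10): [0,1,2], [0,1,3], [0,1,4], [0,2,3], [0,2,4], [0,3,4], [1,2,3], [1,2,4], [1,3,4], [2,3,4]
  3-simplices (5): [0,1,2,3], [0,1,2,4], [0,1,3,4], [0,2,3,4], [1,2,3,4]

so the chain groups are C_0 ≅ Z^5, C_1 ≅ Z^10, C_2 ≅ Z^10, C_3 ≅ Z^5.

The boundary map ∂_1: C_1 → C_0 maps an edge to its endpoints' difference, ∂[p,q] = q − p.
The 5×10 boundary matrix has rank 4 and Smith normal form diag(1,1,1,1).

∂_2: C_2 → C_1 maps a triangle to the signed sum of its edges. For instance
  ∂[1,3,4] = [3,4] − [1,4] + [1,3],
  ∂[0,1,2] = [1,2] − [0,2] + [0,1].
The resulting 10×10 matrix has rank 6, and its Smith normal form has invariant factors (1,1,1,1,1,1).

Boundary ∂_3: C_3 → C_2 sends each 3-simplex σ to the alternating sum Σ_i (−1)^i (σ with its i-th vertex removed). For instance
  ∂[0,1,2,4] = [1,2,4] − [0,2,4] + [0,1,4] − [0,1,2],
  ∂[0,1,3,4] = [1,3,4] − [0,3,4] + [0,1,4] − [0,1,3].
As a 10×5 matrix over Z this has rank 4, with invariant factors (1,1,1,1).

Reading off H_k = ker ∂_k / im ∂_{k+1}:

  H_0: rank C_0 − rank ∂_1 = 5 − 4 = 1, and the invariant factors of ∂_1 are all 1, so H_0 = Z.
  H_1: rank ker ∂_1 − rank ∂_2 = (10 − 4) − 6 = 0, and the invariant factors of ∂_2 are all 1, so H_1 = 0.
  H_2: rank ker ∂_2 − rank ∂_3 = (10 − 6) − 4 = 0, and the invariant factors of ∂_3 are all 1, so H_2 = 0.
  H_3: rank ker ∂_3 − rank ∂_4 = (5 − 4) − 0 = 1, and there is no ∂_4, so H_3 = Z.

As a check, the Euler characteristic is 5 − 10 + 10 − 5 = 0, which agrees with 1 − 0 + 0 − 1 = 0.

H_0 ≅ Z,  H_1 = 0,  H_2 = 0,  H_3 ≅ Z.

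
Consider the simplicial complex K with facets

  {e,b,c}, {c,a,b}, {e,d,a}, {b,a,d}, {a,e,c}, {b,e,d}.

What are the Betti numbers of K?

b_0 = 1, b_1 = 0, b_2 = 1.

Order the vertices as a < b < c < d < e. Listing each simplex with vertices in this order, K has dimension 2 with simplices:

  0-simplices (5): a, b, c, d, e
  1-simplices (9): ab, ac, ad, ae, bc, bd, be, ce, de
  2-simplices (6): abc, abd, ace, ade, bce, bde

so the chain groups are C_0 ≅ Z^5, C_1 ≅ Z^9, C_2 ≅ Z^6.

The boundary map ∂_1: C_1 → C_0 maps an edge to its endpoints' difference, ∂[p,q] = q − p.
The 5×9 boundary matrix has rank 4 and Smith normal form diag(1,1,1,1).

Boundary ∂_2: C_2 → C_1 acts by ∂[p,q,r] = [q,r] − [p,r] + [p,q]. For instance
  ∂ade = de − ae + ad,
  ∂abc = bc − ac + ab.
As a 9×6 matrix over Z this has rank 5, with invariant factors (1,1,1,1,1).

Reading off H_k = ker ∂_k / im ∂_{k+1}:

  H_0: rank C_0 − rank ∂_1 = 5 − 4 = 1, and the invariant factors of ∂_1 are all 1, so H_0 ≅ Z.
  H_1: rank ker ∂_1 − rank ∂_2 = (9 − 4) − 5 = 0, and the invariant factors of ∂_2 are all 1, so H_1 ≅ 0.
  H_2: rank ker ∂_2 − rank ∂_3 = (6 − 5) − 0 = 1, and there is no ∂_3, so H_2 ≅ Z.

As a check, the Euler characteristic is 5 − 9 + 6 = 2, which agrees with 1 − 0 + 1 = 2.

Hence the Betti numbers are b_0 = 1, b_1 = 0, b_2 = 1.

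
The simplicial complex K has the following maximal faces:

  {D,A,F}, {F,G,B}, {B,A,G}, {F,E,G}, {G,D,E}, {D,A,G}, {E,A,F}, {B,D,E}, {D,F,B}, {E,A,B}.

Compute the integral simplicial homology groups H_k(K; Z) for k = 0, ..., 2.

Fix the vertex order A < B < D < E < F < G and write every simplex with vertices in increasing order. Then dim K = 2 and the simplices of K are:

  0-simplices (6): A, B, D, E, F, G
  1-simplices (15): AB, AD, AE, AF, AG, BD, BE, BF, BG, DE, DF, DG, EF, EG, FG
  2-simplices (10): ABE, ABG, ADF, ADG, AEF, BDE, BDF, BFG, DEG, EFG

giving chain groups C_0 ≅ Z^6, C_1 ≅ Z^15, C_2 ≅ Z^10.

∂_1: C_1 → C_0 maps an edge to its endpoints' difference, ∂[p,q] = q − p.
This gives a 6×15 integer matrix of rank 5; reducing to Smith normal form yields diagonal entries (1,1,1,1,1).

∂_2: C_2 → C_1 maps a triangle to the signed sum of its edges. For instance
  ∂ABG = BG − AG + AB,
  ∂BDE = DE − BE + BD.
The 15×10 boundary matrix has rank 10 and Smith normal form diag(1,1,1,1,1,1,1,1,1,2).

Computing H_k = (kernel of ∂_k) / (image of ∂_{k+1}):

  H_0: rank C_0 − rank ∂_1 = 6 − 5 = 1, and the invariant factors of ∂_1 are all 1, so H_0 = Z.
  H_1: rank ker ∂_1 − rank ∂_2 = (15 − 5) − 10 = 0, and ∂_2 has invariant factor 2 > 1, so H_1 = Z/2.
  H_2: rank ker ∂_2 − rank ∂_3 = (10 − 10) − 0 = 0, and there is no ∂_3, so H_2 = 0.

As a check, the Euler characteristic is 6 − 15 + 10 = 1, which agrees with 1 − 0 + 0 = 1.

H_0 ≅ Z,  H_1 ≅ Z/2,  H_2 = 0.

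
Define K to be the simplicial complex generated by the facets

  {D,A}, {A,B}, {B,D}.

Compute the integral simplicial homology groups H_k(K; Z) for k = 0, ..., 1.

H_0 ≅ Z,  H_1 ≅ Z.

Order the vertices as A < B < D. Listing each simplex with vertices in this order, K has dimension 1 with simplices:

  0-simplices (3): A, B, D
  1-simplices (3): AB, AD, BD

Hence C_0 ≅ Z^3, C_1 ≅ Z^3.

The boundary map ∂_1: C_1 → C_0 maps an edge to its endpoints' difference, ∂[p,q] = q − p. For instance
  ∂BD = D − B.
This gives a 3×3 integer matrix of rank 2; reducing to Smith normal form yields diagonal entries (1,1).

Reading off H_k = ker ∂_k / im ∂_{k+1}:

  H_0: rank C_0 − rank ∂_1 = 3 − 2 = 1, and the invariant factors of ∂_1 are all 1, so H_0 = Z.
  H_1: rank ker ∂_1 − rank ∂_2 = (3 − 2) − 0 = 1, and there is no ∂_2, so H_1 = Z.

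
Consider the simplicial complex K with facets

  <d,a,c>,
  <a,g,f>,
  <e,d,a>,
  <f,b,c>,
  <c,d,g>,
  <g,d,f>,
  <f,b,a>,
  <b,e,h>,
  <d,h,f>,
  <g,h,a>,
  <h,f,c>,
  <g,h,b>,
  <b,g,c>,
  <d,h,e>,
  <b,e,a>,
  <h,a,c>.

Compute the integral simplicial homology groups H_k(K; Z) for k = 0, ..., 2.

H_0 ≅ Z,  H_1 ≅ Z^2,  H_2 ≅ Z.

We work with the vertex ordering a < b < c < d < e < f < g < h. The simplices of K, each written with vertices in increasing order, are:

  0-simplices (8): a, b, c, d, e, f, g, h
  1-simplices (24): ab, ac, ad, ae, af, ag, ah, bc, be, bf, bg, bh, cd, cf, cg, ch, de, df, dg, dh, eh, fg, fh, gh
  2-simplices (16): abe, abf, acd, ach, ade, afg, agh, bcf, bcg, beh, bgh, cdg, cfh, deh, dfg, dfh

so the chain groups are C_0 ≅ Z^8, C_1 ≅ Z^24, C_2 ≅ Z^16.

Boundary ∂_1: C_1 → C_0 maps an edge to its endpoints' difference, ∂[p,q] = q − p. For instance
  ∂bg = g − b.
As a 8×24 matrix over Z this has rank 7, with invariant factors (1,1,1,1,1,1,1).

Boundary ∂_2: C_2 → C_1 sends each 2-simplex [p,q,r] to [q,r] − [p,r] + [p,q]. For instance
  ∂ade = de − ae + ad,
  ∂dfh = fh − dh + df.
The 24×16 boundary matrix has rank 15 and Smith normal form diag(1,1,1,1,1,1,1,1,1,1,1,1,1,1,1).

Reading off H_k = ker ∂_k / im ∂_{k+1}:

  H_0: rank C_0 − rank ∂_1 = 8 − 7 = 1, and the invariant factors of ∂_1 are all 1, so H_0 ≅ Z.
  H_1: rank ker ∂_1 − rank ∂_2 = (24 − 7) − 15 = 2, and the invariant factors of ∂_2 are all 1, so H_1 ≅ Z^2.
  H_2: rank ker ∂_2 − rank ∂_3 = (16 − 15) − 0 = 1, and there is no ∂_3, so H_2 ≅ Z.

(K is a triangulation of the torus T^2.)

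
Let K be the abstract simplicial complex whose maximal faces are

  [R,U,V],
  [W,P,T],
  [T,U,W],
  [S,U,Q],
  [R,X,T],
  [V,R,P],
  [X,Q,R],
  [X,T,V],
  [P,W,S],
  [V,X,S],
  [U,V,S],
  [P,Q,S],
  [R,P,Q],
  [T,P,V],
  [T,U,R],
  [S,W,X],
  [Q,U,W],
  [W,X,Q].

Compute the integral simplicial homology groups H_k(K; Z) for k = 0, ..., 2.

H_0 = Z,  H_1 = Z ⊕ Z_2,  H_2 = 0.

Take the total order P < Q < R < S < T < U < V < W < X on the vertex set. Then K (dimension 2) consists of the simplices:

  0-simplices (9): P, Q, R, S, T, U, V, W, X
  1-simplices (27): PQ, PR, PS, PT, PV, PW, QR, QS, QU, QW, QX, RT, RU, RV, RX, SU, SV, SW, SX, TU, TV, TW, TX, UV, UW, VX, WX
  2-simplices (18): PQR, PQS, PRV, PSW, PTV, PTW, QRX, QSU, QUW, QWX, RTU, RTX, RUV, SUV, SVX, SWX, TUW, TVX

giving chain groups C_0 ≅ Z^9, C_1 ≅ Z^27, C_2 ≅ Z^18.

∂_1: C_1 → C_0 is given by ∂[p,q] = [q] − [p]. For instance
  ∂SW = W − S.
The resulting 9×27 matrix has rank 8, and its Smith normal form has invariant factors (1,1,1,1,1,1,1,1).

∂_2: C_2 → C_1 maps a triangle to the signed sum of its edges. For instance
  ∂RTX = TX − RX + RT,
  ∂PRV = RV − PV + PR.
This gives a 27×18 integer matrix of rank 18; reducing to Smith normal form yields diagonal entries (1,1,1,1,1,1,1,1,1,1,1,1,1,1,1,1,1,2).

From H_k ≅ ker(∂_k) / im(∂_{k+1}) we obtain:

  H_0: rank C_0 − rank ∂_1 = 9 − 8 = 1, and the invariant factors of ∂_1 are all 1, so H_0 = Z.
  H_1: rank ker ∂_1 − rank ∂_2 = (27 − 8) − 18 = 1, and ∂_2 has invariant factor 2 > 1, so H_1 = Z ⊕ Z_2.
  H_2: rank ker ∂_2 − rank ∂_3 = (18 − 18) − 0 = 0, and there is no ∂_3, so H_2 = 0.

As a check, the Euler characteristic is 9 − 27 + 18 = 0, which agrees with 1 − 1 + 0 = 0.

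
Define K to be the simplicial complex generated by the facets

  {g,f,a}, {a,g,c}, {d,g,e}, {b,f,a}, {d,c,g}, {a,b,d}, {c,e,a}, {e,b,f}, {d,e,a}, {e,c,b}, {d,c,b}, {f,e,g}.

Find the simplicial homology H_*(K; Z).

H_0 = Z,  H_1 = Z/2,  H_2 = 0.

K has 7 vertices, 18 edges, 12 triangles.
rank ∂_0 = 0, rank ∂_1 = 6 ⇒ b_0 = 7 − 0 − 6 = 1; all invariant factors of ∂_1 are 1 so no torsion. So H_0 = Z.
rank ∂_1 = 6, rank ∂_2 = 12 ⇒ b_1 = 18 − 6 − 12 = 0; ∂_2 has invariant factor(s) [2] giving torsion. So H_1 = Z/2.
rank ∂_2 = 12, rank ∂_3 = 0 ⇒ b_2 = 12 − 12 − 0 = 0. So H_2 = 0.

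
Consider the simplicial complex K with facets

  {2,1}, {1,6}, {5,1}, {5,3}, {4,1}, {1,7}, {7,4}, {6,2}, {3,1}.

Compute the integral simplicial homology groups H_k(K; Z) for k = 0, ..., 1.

Order the vertices as 1 < 2 < 3 < 4 < 5 < 6 < 7. Listing each simplex with vertices in this order, K has dimension 1 with simplices:

  0-simplices (7): [1], [2], [3], [4], [5], [6], [7]
  1-simplices (9): [1,2], [1,3], [1,4], [1,5], [1,6], [1,7], [2,6], [3,5], [4,7]

Hence C_0 ≅ Z^7, C_1 ≅ Z^9.

The boundary map ∂_1: C_1 → C_0 sends each edge [p,q] (with p < q) to q − p. For instance
  ∂[1,3] = [3] − [1].
This gives a 7×9 integer matrix of rank 6; reducing to Smith normal form yields diagonal entries (1,1,1,1,1,1).

Reading off H_k = ker ∂_k / im ∂_{k+1}:

  H_0: rank C_0 − rank ∂_1 = 7 − 6 = 1, and the invariant factors of ∂_1 are all 1, so H_0 = Z.
  H_1: rank ker ∂_1 − rank ∂_2 = (9 − 6) − 0 = 3, and there is no ∂_2, so H_1 = Z^3.

H_0 ≅ Z,  H_1 ≅ Z^3.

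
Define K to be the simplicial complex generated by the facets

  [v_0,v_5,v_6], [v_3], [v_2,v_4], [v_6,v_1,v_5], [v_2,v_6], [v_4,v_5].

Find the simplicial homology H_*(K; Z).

H_0 ≅ Z^2,  H_1 ≅ Z,  H_2 = 0.

Fix the vertex order v_0 < v_1 < v_2 < v_3 < v_4 < v_5 < v_6 and write every simplex with vertices in increasing order. Then dim K = 2 and the simplices of K are:

  0-simplices (7): [v_0], [v_1], [v_2], [v_3], [v_4], [v_5], [v_6]
  1-simplices (8): [v_0,v_5], [v_0,v_6], [v_1,v_5], [v_1,v_6], [v_2,v_4], [v_2,v_6], [v_4,v_5], [v_5,v_6]
  2-simplices (2): [v_0,v_5,v_6], [v_1,v_5,v_6]

so the chain groups are C_0 ≅ Z^7, C_1 ≅ Z^8, C_2 ≅ Z^2.

The boundary map ∂_1: C_1 → C_0 is given by ∂[p,q] = [q] − [p].
The 7×8 boundary matrix has rank 5 and Smith normal form diag(1,1,1,1,1).

Boundary ∂_2: C_2 → C_1 maps a triangle to the signed sum of its edges. For instance
  ∂[v_0,v_5,v_6] = [v_5,v_6] − [v_0,v_6] + [v_0,v_5],
  ∂[v_1,v_5,v_6] = [v_5,v_6] − [v_1,v_6] + [v_1,v_5].
This gives a 8×2 integer matrix of rank 2; reducing to Smith normal form yields diagonal entries (1,1).

Now H_k = ker ∂_k / im ∂_{k+1}, so:

  H_0: rank C_0 − rank ∂_1 = 7 − 5 = 2, and the invariant factors of ∂_1 are all 1, so H_0 = Z^2.
  H_1: rank ker ∂_1 − rank ∂_2 = (8 − 5) − 2 = 1, and the invariant factors of ∂_2 are all 1, so H_1 = Z.
  H_2: rank ker ∂_2 − rank ∂_3 = (2 − 2) − 0 = 0, and there is no ∂_3, so H_2 = 0.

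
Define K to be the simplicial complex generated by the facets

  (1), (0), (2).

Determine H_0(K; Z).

H_0 ≅ Z^3.

K has 3 vertices.
rank ∂_0 = 0, rank ∂_1 = 0 ⇒ b_0 = 3 − 0 − 0 = 3. So H_0 ≅ Z^3.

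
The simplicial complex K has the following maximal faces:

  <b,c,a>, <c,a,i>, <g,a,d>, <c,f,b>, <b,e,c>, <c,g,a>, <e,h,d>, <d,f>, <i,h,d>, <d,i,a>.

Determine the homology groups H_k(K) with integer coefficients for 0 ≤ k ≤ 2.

Order the vertices as a < b < c < d < e < f < g < h < i. Listing each simplex with vertices in this order, K has dimension 2 with simplices:

  0-simplices (9): a, b, c, d, e, f, g, h, i
  1-simplices (19): ab, ac, ad, ag, ai, bc, be, bf, ce, cf, cg, ci, de, df, dg, dh, di, eh, hi
  2-simplices (9): abc, acg, aci, adg, adi, bce, bcf, deh, dhi

so the chain groups are C_0 ≅ Z^9, C_1 ≅ Z^19, C_2 ≅ Z^9.

The boundary map ∂_1: C_1 → C_0 maps an edge to its endpoints' difference, ∂[p,q] = q − p.
The 9×19 boundary matrix has rank 8 and Smith normal form diag(1,1,1,1,1,1,1,1).

∂_2: C_2 → C_1 acts by ∂[p,q,r] = [q,r] − [p,r] + [p,q]. For instance
  ∂adg = dg − ag + ad,
  ∂dhi = hi − di + dh.
As a 19×9 matrix over Z this has rank 9, with invariant factors (1,1,1,1,1,1,1,1,1).

Reading off H_k = ker ∂_k / im ∂_{k+1}:

  H_0: rank C_0 − rank ∂_1 = 9 − 8 = 1, and the invariant factors of ∂_1 are all 1, so H_0 ≅ Z.
  H_1: rank ker ∂_1 − rank ∂_2 = (19 − 8) − 9 = 2, and the invariant factors of ∂_2 are all 1, so H_1 ≅ Z^2.
  H_2: rank ker ∂_2 − rank ∂_3 = (9 − 9) − 0 = 0, and there is no ∂_3, so H_2 ≅ 0.

As a check, the Euler characteristic is 9 − 19 + 9 = -1, which agrees with 1 − 2 + 0 = -1.

H_0 = Z,  H_1 = Z^2,  H_2 = 0.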